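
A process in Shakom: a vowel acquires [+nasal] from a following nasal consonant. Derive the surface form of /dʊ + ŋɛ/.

[dʊ̃ŋɛ]

/ʊ/ sits next to the nasal /ŋ/ and is therefore nasalised to [ʊ̃].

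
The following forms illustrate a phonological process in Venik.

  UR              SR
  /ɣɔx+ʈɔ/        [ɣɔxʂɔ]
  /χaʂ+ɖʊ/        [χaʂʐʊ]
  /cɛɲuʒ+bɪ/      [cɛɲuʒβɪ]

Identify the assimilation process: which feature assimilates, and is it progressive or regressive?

The segment that alternates is /ʈ/, which surfaces as [ʂ] when adjacent to /x/.
/ʈ/ is a stop while /x/ is a fricative; the output [ʂ] is a fricative, matching the trigger — so the feature that spreads is manner.
Place and voice are unchanged, so the assimilation is partial, not total.
Checking the remaining alternations: /ɖ/ → [ʐ] after /ʂ/ (stop → fricative, matching a fricative); /b/ → [β] after /ʒ/ (stop → fricative, matching a fricative) — only manner changes, and always toward the preceding segment.
The trigger is the preceding segment, so the direction is progressive (perseverative).

progressive manner assimilation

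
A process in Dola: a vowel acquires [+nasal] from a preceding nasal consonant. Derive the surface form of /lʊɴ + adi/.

[lʊɴãdi]

/a/ sits next to the nasal /ɴ/ and is therefore nasalised to [ã].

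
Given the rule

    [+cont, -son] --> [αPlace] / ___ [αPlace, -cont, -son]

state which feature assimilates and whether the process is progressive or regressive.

The rule copies the place features (abbreviated [Place]) from the environment onto the target, so the assimilating feature is place.
Since the environment is written after the underscore, the trigger follows the target; the direction is regressive.

regressive place assimilation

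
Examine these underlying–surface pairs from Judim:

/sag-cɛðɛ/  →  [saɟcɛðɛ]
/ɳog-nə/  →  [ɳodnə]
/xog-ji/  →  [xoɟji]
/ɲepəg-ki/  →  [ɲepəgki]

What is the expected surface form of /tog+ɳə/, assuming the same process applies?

[toɖɳə]

The data show regressive place assimilation: /g/ → [ɟ] before /c/; /g/ → [d] before /n/; /g/ → [ɟ] before /j/. In each pair only place changes, matching the following consonant, while manner and voice stay constant.
No alternation appears in [ɲepəgki]: there the adjacent consonants already agree in place (/g/ and /k/ are both velar), so this form is consistent with the same rule.
The rule targets /g/ (voiced velar stop), which sits before the trigger /ɳ/ (retroflex).
The voiced retroflex stop is [ɖ], so /g/ → [ɖ].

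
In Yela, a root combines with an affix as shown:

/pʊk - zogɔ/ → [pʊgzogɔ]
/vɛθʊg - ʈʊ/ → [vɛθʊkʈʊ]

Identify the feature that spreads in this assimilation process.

voicing

Underlying /k/ is realised as [g] next to /z/; /z/ itself does not change.
The change voiceless → voiced matches the voicing of the following /z/, identifying this as voicing assimilation.
The same holds elsewhere in the data: /g/ → [k] before /ʈ/ (voiced → voiceless, matching voiceless) — only voicing changes, and always toward the following segment.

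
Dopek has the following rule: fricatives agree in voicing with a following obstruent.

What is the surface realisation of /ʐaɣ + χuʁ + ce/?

[ʐaxχuχce]

The rule targets /ɣ/ (voiced velar fricative), which sits before the trigger /χ/ (voiceless).
A voiceless velar fricative is [x], so the surface segment is [x].
The same rule applies at the second boundary: /ʁ/ → [χ] next to /c/.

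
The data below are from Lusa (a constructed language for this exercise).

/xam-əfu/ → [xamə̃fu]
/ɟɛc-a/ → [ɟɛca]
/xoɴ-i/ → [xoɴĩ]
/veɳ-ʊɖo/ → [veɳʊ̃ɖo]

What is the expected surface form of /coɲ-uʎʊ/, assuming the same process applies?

[coɲũʎʊ]

The data show progressive nasality assimilation (vowel nasalisation): /ə/ → [ə̃] after /m/; /i/ → [ĩ] after /ɴ/; /ʊ/ → [ʊ̃] after /ɳ/ — a vowel is nasalised by an immediately preceding nasal consonant.
No change occurs in [ɟɛca] because the vowel at the boundary is adjacent to an oral consonant, not a nasal (/a/ next to /c/).
/u/ sits next to the nasal /ɲ/ and is therefore nasalised to [ũ].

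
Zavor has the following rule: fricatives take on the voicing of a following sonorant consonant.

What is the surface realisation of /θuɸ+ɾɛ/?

/ɸ/ is a voiceless bilabial fricative. The following trigger /ɾ/ is voiced, so /ɸ/ must become voiced as well.
The voiced bilabial fricative is [β], so /ɸ/ → [β].

[θuβɾɛ]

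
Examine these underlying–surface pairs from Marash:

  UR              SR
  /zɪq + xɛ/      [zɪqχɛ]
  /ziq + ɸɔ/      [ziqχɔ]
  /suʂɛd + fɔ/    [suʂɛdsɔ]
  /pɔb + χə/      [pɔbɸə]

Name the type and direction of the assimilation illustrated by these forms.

progressive place assimilation

Comparing underlying and surface forms, /x/ → [χ] is the alternation; the neighbouring /q/ is constant.
The change velar → uvular matches the place of the preceding /q/, identifying this as place assimilation.
Manner and voice are unchanged, so the assimilation is partial, not total.
The same holds elsewhere in the data: /ɸ/ → [χ] after /q/ (bilabial → uvular, matching uvular); /f/ → [s] after /d/ (labiodental → alveolar, matching alveolar); /χ/ → [ɸ] after /b/ (uvular → bilabial, matching bilabial) — only place changes, and always toward the preceding segment.
Since the segment that changes follows the conditioning segment, the assimilation is progressive.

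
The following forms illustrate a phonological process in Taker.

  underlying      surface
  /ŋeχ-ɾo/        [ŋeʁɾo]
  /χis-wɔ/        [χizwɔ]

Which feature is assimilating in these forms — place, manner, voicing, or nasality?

The segment that alternates is /χ/, which surfaces as [ʁ] when adjacent to /ɾ/.
The change voiceless → voiced matches the voicing of the following /ɾ/, identifying this as voicing assimilation.
The other alternating form patterns the same way: /s/ → [z] before /w/ (voiceless → voiced, matching voiced) — only voicing changes, and always toward the following segment.

voicing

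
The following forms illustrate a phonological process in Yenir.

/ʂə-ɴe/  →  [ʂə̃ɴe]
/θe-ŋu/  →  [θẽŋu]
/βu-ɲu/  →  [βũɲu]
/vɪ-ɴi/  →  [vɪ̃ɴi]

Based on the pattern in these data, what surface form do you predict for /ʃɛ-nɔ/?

[ʃɛ̃nɔ]

The data show regressive nasality assimilation (vowel nasalisation): /ə/ → [ə̃] before /ɴ/; /e/ → [ẽ] before /ŋ/; /u/ → [ũ] before /ɲ/; /ɪ/ → [ɪ̃] before /ɴ/ — a vowel is nasalised by an immediately following nasal consonant.
The vowel /ɛ/ is adjacent to the following nasal /n/, so it acquires [+nasal] and surfaces as [ɛ̃].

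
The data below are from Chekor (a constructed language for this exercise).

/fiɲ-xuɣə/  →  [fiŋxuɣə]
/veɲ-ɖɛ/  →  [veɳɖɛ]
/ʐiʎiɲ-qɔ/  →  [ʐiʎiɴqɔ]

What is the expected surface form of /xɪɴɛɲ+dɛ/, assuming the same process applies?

[xɪɴɛndɛ]

The data show regressive place assimilation: /ɲ/ → [ŋ] before /x/; /ɲ/ → [ɳ] before /ɖ/; /ɲ/ → [ɴ] before /q/. In each pair only place changes, matching the following consonant, while manner and voice stay constant.
/ɲ/ is a voiced palatal nasal. The following trigger /d/ is alveolar, so /ɲ/ must become alveolar as well.
The voiced alveolar nasal is [n], so /ɲ/ → [n].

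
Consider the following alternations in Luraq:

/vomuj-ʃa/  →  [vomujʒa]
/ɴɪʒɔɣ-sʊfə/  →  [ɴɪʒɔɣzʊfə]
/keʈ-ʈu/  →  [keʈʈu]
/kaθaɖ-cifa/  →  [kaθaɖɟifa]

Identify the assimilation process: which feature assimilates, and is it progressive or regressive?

The segment that alternates is /ʃ/, which surfaces as [ʒ] when adjacent to /j/.
/ʃ/ is voiceless while /j/ is voiced; the output [ʒ] is voiced, matching the trigger — so the feature that spreads is voicing.
Place and manner are unchanged, so the assimilation is partial, not total.
The same holds elsewhere in the data: /s/ → [z] after /ɣ/ (voiceless → voiced, matching voiced); /c/ → [ɟ] after /ɖ/ (voiceless → voiced, matching voiced) — only voicing changes, and always toward the preceding segment.
No alternation appears in [keʈʈu]: there the adjacent consonants already agree in voicing (/ʈ/ and /ʈ/ are both voiceless), so this form is consistent with the same rule.
The trigger is the preceding segment, so the direction is progressive (perseverative).

progressive voicing assimilation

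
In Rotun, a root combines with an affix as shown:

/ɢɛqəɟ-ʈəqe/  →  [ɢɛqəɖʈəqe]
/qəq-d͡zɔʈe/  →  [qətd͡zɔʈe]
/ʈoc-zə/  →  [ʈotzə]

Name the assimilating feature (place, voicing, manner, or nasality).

The segment that alternates is /ɟ/, which surfaces as [ɖ] when adjacent to /ʈ/.
The change palatal → retroflex matches the place of the following /ʈ/, identifying this as place assimilation.
The other alternating forms pattern the same way: /q/ → [t] before /d͡z/ (uvular → alveolar, matching alveolar); /c/ → [t] before /z/ (palatal → alveolar, matching alveolar) — only place changes, and always toward the following segment.

place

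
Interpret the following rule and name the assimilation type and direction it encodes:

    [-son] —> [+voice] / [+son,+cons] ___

The target ([-son], obstruents) acquires [+voice] next to a sonorant consonant ([+son,+cons]) — it takes on the voicing of its neighbour, so the feature that spreads is voicing.
The conditioning segment sits to the left of the focus bar, meaning the trigger precedes the segment that changes — progressive assimilation.

progressive voicing assimilation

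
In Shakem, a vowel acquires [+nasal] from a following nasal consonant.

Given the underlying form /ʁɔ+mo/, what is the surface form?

The vowel /ɔ/ is adjacent to the following nasal /m/, so it acquires [+nasal] and surfaces as [ɔ̃].

[ʁɔ̃mo]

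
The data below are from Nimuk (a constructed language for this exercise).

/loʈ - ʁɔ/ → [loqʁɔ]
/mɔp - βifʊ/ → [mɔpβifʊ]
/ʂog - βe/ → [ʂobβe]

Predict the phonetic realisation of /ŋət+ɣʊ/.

[ŋəkɣʊ]

The data show regressive place assimilation: /ʈ/ → [q] before /ʁ/; /g/ → [b] before /β/. In each pair only place changes, matching the following consonant, while manner and voice stay constant.
Nothing changes in [mɔpβifʊ]: there the adjacent consonants already agree in place (/p/ and /β/ are both bilabial), so this form is consistent with the same rule.
The rule targets /t/ (voiceless alveolar stop), which sits before the trigger /ɣ/ (velar).
Changing only its place to velar gives [k] — the voiceless velar stop.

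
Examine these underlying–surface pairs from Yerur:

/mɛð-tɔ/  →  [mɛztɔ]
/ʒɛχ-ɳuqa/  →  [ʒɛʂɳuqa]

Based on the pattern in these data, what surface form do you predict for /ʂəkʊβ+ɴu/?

The data show regressive place assimilation: /ð/ → [z] before /t/; /χ/ → [ʂ] before /ɳ/. In each pair only place changes, matching the following consonant, while manner and voice stay constant.
The rule targets /β/ (voiced bilabial fricative), which sits before the trigger /ɴ/ (uvular).
Changing only its place to uvular gives [ʁ] — the voiced uvular fricative.

[ʂəkʊʁɴu]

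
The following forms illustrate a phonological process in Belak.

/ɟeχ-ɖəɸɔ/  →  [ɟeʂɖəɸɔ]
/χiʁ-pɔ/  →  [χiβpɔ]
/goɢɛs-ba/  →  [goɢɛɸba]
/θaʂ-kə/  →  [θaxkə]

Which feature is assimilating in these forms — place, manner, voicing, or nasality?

place

The segment that alternates is /χ/, which surfaces as [ʂ] when adjacent to /ɖ/.
The change uvular → retroflex matches the place of the following /ɖ/, identifying this as place assimilation.
The other alternating forms pattern the same way: /ʁ/ → [β] before /p/ (uvular → bilabial, matching bilabial); /s/ → [ɸ] before /b/ (alveolar → bilabial, matching bilabial); /ʂ/ → [x] before /k/ (retroflex → velar, matching velar) — only place changes, and always toward the following segment.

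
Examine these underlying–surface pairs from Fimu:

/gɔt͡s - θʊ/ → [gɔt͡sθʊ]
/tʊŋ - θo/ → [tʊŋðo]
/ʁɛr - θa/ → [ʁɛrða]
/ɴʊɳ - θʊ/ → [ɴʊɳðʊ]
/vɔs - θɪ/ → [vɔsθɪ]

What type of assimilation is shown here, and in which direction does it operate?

progressive voicing assimilation

Comparing underlying and surface forms, /θ/ → [ð] is the alternation; the neighbouring /ŋ/ is constant.
The change voiceless → voiced matches the voicing of the preceding /ŋ/, identifying this as voicing assimilation.
Place and manner are unchanged, so the assimilation is partial, not total.
The other alternating forms pattern the same way: /θ/ → [ð] after /r/ (voiceless → voiced, matching voiced); /θ/ → [ð] after /ɳ/ (voiceless → voiced, matching voiced) — only voicing changes, and always toward the preceding segment.
No alternation appears in [gɔt͡sθʊ], [vɔsθɪ]: there the adjacent consonants already agree in voicing (/θ/ and /t͡s/ are both voiceless; /θ/ and /s/ are both voiceless), so these forms are consistent with the same rule.
Since the segment that changes follows the conditioning segment, the assimilation is progressive.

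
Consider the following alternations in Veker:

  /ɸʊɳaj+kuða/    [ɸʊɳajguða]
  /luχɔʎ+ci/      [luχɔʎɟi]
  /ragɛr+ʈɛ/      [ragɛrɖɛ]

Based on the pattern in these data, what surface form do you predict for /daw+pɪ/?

The data show progressive voicing assimilation: /k/ → [g] after /j/; /c/ → [ɟ] after /ʎ/; /ʈ/ → [ɖ] after /r/. In each pair only voicing changes, matching the preceding consonant, while place and manner stay constant.
The rule targets /p/ (voiceless bilabial stop), which sits after the trigger /w/ (voiced).
Changing only its voicing to voiced gives [b] — the voiced bilabial stop.

[dawbɪ]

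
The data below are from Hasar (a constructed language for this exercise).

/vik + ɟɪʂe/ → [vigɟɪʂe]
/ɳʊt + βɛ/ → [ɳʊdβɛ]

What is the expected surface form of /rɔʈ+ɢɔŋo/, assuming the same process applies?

[rɔɖɢɔŋo]

The data show regressive voicing assimilation: /k/ → [g] before /ɟ/; /t/ → [d] before /β/. In each pair only voicing changes, matching the following consonant, while place and manner stay constant.
/ʈ/ is a voiceless retroflex stop. The following trigger /ɢ/ is voiced, so /ʈ/ must become voiced as well.
The voiced retroflex stop is [ɖ], so /ʈ/ → [ɖ].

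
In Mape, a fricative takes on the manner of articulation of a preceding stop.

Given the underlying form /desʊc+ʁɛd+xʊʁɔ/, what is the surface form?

/ʁ/ is a voiced uvular fricative. The preceding trigger /c/ is a stop, so /ʁ/ must become a stop as well.
The voiced uvular stop is [ɢ], so /ʁ/ → [ɢ].
At the second juncture, /x/ likewise becomes [k] adjacent to /d/.

[desʊcɢɛdkʊʁɔ]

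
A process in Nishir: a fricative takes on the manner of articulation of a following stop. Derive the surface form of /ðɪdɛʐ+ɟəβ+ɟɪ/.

[ðɪdɛɖɟəbɟɪ]

/ʐ/ is a voiced retroflex fricative. The following trigger /ɟ/ is a stop, so /ʐ/ must become a stop as well.
Changing only its manner to stop gives [ɖ] — the voiced retroflex stop.
At the second juncture, /β/ likewise becomes [b] adjacent to /ɟ/.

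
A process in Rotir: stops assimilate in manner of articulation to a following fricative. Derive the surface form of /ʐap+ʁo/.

The rule targets /p/ (voiceless bilabial stop), which sits before the trigger /ʁ/ (fricative).
A voiceless bilabial fricative is [ɸ], so the surface segment is [ɸ].

[ʐaɸʁo]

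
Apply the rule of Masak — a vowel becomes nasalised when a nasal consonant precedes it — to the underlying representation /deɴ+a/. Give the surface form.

/a/ sits next to the nasal /ɴ/ and is therefore nasalised to [ã].

[deɴã]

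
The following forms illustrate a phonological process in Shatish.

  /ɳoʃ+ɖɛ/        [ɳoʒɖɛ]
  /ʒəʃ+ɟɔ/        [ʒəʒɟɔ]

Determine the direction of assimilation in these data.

regressive

The segment that alternates is /ʃ/, which surfaces as [ʒ] when adjacent to /ɖ/.
/ʃ/ is voiceless while /ɖ/ is voiced; the output [ʒ] is voiced, matching the trigger — so the feature that spreads is voicing.
Checking the remaining alternation: /ʃ/ → [ʒ] before /ɟ/ (voiceless → voiced, matching voiced) — only voicing changes, and always toward the following segment.
The trigger is the following segment, so the direction is regressive (anticipatory).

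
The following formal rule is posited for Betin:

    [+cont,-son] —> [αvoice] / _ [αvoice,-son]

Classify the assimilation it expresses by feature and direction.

regressive voicing assimilation

The rule copies [voice] from the environment onto the target, so the assimilating feature is voicing.
The conditioning segment sits to the right of the focus bar, meaning the trigger follows the segment that changes — regressive assimilation.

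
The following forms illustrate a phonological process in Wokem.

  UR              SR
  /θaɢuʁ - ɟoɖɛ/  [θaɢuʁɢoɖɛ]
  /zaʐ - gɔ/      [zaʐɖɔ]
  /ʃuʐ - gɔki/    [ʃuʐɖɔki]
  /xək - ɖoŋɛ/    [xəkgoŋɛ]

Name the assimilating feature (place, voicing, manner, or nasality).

Comparing underlying and surface forms, /ɟ/ → [ɢ] is the alternation; the neighbouring /ʁ/ is constant.
/ɟ/ is palatal while /ʁ/ is uvular; the output [ɢ] is uvular, matching the trigger — so the feature that spreads is place.
The same holds elsewhere in the data: /g/ → [ɖ] after /ʐ/ (velar → retroflex, matching retroflex); /ɖ/ → [g] after /k/ (retroflex → velar, matching velar) — only place changes, and always toward the preceding segment.

place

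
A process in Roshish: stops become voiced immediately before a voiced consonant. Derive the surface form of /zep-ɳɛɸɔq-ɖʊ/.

[zebɳɛɸɔɢɖʊ]

/p/ is a voiceless bilabial stop. The following trigger /ɳ/ is voiced, so /p/ must become voiced as well.
Changing only its voicing to voiced gives [b] — the voiced bilabial stop.
At the second juncture, /q/ likewise becomes [ɢ] adjacent to /ɖ/.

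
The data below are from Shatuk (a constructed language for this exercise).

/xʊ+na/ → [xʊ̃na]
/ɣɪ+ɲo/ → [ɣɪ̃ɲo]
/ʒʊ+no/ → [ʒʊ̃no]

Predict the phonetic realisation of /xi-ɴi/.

The data show regressive nasality assimilation (vowel nasalisation): /ʊ/ → [ʊ̃] before /n/; /ɪ/ → [ɪ̃] before /ɲ/ — a vowel is nasalised by an immediately following nasal consonant.
/i/ sits next to the nasal /ɴ/ and is therefore nasalised to [ĩ].

[xĩɴi]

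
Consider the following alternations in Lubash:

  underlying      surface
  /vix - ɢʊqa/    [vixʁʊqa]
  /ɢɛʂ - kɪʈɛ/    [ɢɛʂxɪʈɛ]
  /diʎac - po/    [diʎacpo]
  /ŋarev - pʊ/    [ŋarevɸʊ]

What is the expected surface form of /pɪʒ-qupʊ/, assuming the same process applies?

The data show progressive manner assimilation: /ɢ/ → [ʁ] after /x/; /k/ → [x] after /ʂ/; /p/ → [ɸ] after /v/. In each pair only manner changes, matching the preceding consonant, while place and voice stay constant.
Nothing changes in [diʎacpo]: there the adjacent consonants already agree in manner (/p/ and /c/ are both stops), so this form is consistent with the same rule.
The rule targets /q/ (voiceless uvular stop), which sits after the trigger /ʒ/ (fricative).
A voiceless uvular fricative is [χ], so the surface segment is [χ].

[pɪʒχupʊ]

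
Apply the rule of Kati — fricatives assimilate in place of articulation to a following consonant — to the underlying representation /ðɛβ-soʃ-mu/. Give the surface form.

/β/ is a voiced bilabial fricative. The following trigger /s/ is alveolar, so /β/ must become alveolar as well.
Changing only its place to alveolar gives [z] — the voiced alveolar fricative.
The same rule applies at the second boundary: /ʃ/ → [ɸ] next to /m/.

[ðɛzsoɸmu]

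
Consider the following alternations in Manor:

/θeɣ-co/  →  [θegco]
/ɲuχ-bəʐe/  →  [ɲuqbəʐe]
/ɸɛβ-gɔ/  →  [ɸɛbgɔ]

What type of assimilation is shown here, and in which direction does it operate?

regressive manner assimilation

Comparing underlying and surface forms, /ɣ/ → [g] is the alternation; the neighbouring /c/ is constant.
The change fricative → stop matches the manner of the following /c/, identifying this as manner assimilation.
Place and voice are unchanged, so the assimilation is partial, not total.
The other alternating forms pattern the same way: /χ/ → [q] before /b/ (fricative → stop, matching a stop); /β/ → [b] before /g/ (fricative → stop, matching a stop) — only manner changes, and always toward the following segment.
The trigger is the following segment, so the direction is regressive (anticipatory).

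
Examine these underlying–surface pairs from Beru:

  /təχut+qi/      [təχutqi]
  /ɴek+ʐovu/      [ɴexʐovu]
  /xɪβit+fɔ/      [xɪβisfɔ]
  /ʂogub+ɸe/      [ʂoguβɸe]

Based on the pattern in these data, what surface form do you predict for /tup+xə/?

[tuɸxə]

The data show regressive manner assimilation: /k/ → [x] before /ʐ/; /t/ → [s] before /f/; /b/ → [β] before /ɸ/. In each pair only manner changes, matching the following consonant, while place and voice stay constant.
No alternation appears in [təχutqi]: there the adjacent consonants already agree in manner (/t/ and /q/ are both stops), so this form is consistent with the same rule.
The rule targets /p/ (voiceless bilabial stop), which sits before the trigger /x/ (fricative).
Changing only its manner to fricative gives [ɸ] — the voiceless bilabial fricative.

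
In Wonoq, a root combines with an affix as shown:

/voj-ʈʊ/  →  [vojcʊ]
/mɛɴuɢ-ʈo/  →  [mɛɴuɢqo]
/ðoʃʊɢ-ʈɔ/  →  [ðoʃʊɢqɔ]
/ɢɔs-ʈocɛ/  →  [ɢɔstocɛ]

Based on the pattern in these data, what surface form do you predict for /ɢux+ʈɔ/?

[ɢuxkɔ]

The data show progressive place assimilation: /ʈ/ → [c] after /j/; /ʈ/ → [q] after /ɢ/; /ʈ/ → [t] after /s/. In each pair only place changes, matching the preceding consonant, while manner and voice stay constant.
The rule targets /ʈ/ (voiceless retroflex stop), which sits after the trigger /x/ (velar).
The voiceless velar stop is [k], so /ʈ/ → [k].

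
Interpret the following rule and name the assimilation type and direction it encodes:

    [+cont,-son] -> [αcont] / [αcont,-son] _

The rule copies [cont] (continuancy) from the environment onto the target fricatives; since [±cont] encodes the stop/fricative manner contrast, the assimilating dimension is manner.
The conditioning segment sits to the left of the focus bar, meaning the trigger precedes the segment that changes — progressive assimilation.

progressive manner assimilation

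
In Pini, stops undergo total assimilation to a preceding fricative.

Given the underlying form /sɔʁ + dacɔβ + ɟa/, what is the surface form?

/d/ is the segment targeted by the rule; it sits immediately after /ʁ/, so it assimilates completely and surfaces as [ʁ].
At the second juncture, /ɟ/ likewise becomes [β] adjacent to /β/.

[sɔʁʁacɔββa]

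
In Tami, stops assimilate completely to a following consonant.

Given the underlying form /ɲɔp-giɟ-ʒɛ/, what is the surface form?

[ɲɔggiʒʒɛ]

/p/ is the segment targeted by the rule; it sits immediately before /g/, so it assimilates completely and surfaces as [g].
The same rule applies at the second boundary: /ɟ/ → [ʒ] next to /ʒ/.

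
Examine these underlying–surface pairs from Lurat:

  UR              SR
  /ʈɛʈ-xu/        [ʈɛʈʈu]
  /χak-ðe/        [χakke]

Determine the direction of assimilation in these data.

Comparing underlying and surface forms, /x/ → [ʈ] is the alternation; the neighbouring /ʈ/ is constant.
The output [ʈ] is identical to the trigger /ʈ/ — every feature (place, manner, voicing) has been copied — so this is total assimilation.
The remaining alternation confirms this: /ð/ → [k] after /k/ — in each case the output is a copy of the preceding consonant.
The trigger is the preceding segment, so the direction is progressive (perseverative).

progressive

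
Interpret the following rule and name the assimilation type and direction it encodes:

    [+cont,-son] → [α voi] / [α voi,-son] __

progressive voicing assimilation

The rule copies [voi] from the environment onto the target, so the assimilating feature is voicing.
The conditioning segment sits to the left of the focus bar, meaning the trigger precedes the segment that changes — progressive assimilation.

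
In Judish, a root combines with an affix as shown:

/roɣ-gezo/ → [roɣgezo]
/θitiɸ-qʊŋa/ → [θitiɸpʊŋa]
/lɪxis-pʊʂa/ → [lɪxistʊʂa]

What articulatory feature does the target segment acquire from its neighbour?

Underlying /q/ is realised as [p] next to /ɸ/; /ɸ/ itself does not change.
/q/ is uvular while /ɸ/ is bilabial; the output [p] is bilabial, matching the trigger — so the feature that spreads is place.
Checking the remaining alternation: /p/ → [t] after /s/ (bilabial → alveolar, matching alveolar) — only place changes, and always toward the preceding segment.
No alternation appears in [roɣgezo]: there the adjacent consonants already agree in place (/g/ and /ɣ/ are both velar), so this form is consistent with the same rule.

place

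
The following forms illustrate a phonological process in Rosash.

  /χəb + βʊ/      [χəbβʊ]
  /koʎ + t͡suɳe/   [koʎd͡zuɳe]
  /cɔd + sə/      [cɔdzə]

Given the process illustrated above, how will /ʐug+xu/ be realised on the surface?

[ʐugɣu]

The data show progressive voicing assimilation: /t͡s/ → [d͡z] after /ʎ/; /s/ → [z] after /d/. In each pair only voicing changes, matching the preceding consonant, while place and manner stay constant.
No alternation appears in [χəbβʊ]: there the adjacent consonants already agree in voicing (/β/ and /b/ are both voiced), so this form is consistent with the same rule.
The rule targets /x/ (voiceless velar fricative), which sits after the trigger /g/ (voiced).
The voiced velar fricative is [ɣ], so /x/ → [ɣ].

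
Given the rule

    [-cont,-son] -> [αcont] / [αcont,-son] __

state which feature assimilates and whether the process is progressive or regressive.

The rule copies [cont] (continuancy) from the environment onto the target stops; since [±cont] encodes the stop/fricative manner contrast, the assimilating dimension is manner.
The conditioning segment sits to the left of the focus bar, meaning the trigger precedes the segment that changes — progressive assimilation.

progressive manner assimilation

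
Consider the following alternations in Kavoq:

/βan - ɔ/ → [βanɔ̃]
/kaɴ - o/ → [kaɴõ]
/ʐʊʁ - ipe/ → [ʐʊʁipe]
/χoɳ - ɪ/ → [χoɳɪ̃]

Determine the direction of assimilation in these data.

progressive

The vowel /ɔ/ surfaces as nasalised [ɔ̃] next to the preceding nasal /n/ — it has acquired the [+nasal] feature of its neighbour.
Likewise in the remaining data: /o/ → [õ] after /ɴ/; /ɪ/ → [ɪ̃] after /ɳ/ — each time a vowel is nasalised next to a preceding nasal.
No change occurs in [ʐʊʁipe] because the vowel at the boundary is adjacent to an oral consonant, not a nasal (/i/ next to /ʁ/).
Because the conditioning nasal is to the left of the vowel that changes, the process is progressive (perseverative).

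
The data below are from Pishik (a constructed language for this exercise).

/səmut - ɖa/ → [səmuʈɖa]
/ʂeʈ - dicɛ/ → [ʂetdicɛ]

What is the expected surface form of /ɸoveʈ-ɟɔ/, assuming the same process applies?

[ɸovecɟɔ]

The data show regressive place assimilation: /t/ → [ʈ] before /ɖ/; /ʈ/ → [t] before /d/. In each pair only place changes, matching the following consonant, while manner and voice stay constant.
The rule targets /ʈ/ (voiceless retroflex stop), which sits before the trigger /ɟ/ (palatal).
The voiceless palatal stop is [c], so /ʈ/ → [c].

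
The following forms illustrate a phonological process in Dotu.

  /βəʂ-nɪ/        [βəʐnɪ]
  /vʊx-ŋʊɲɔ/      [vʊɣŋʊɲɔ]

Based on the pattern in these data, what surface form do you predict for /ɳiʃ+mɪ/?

The data show regressive voicing assimilation: /ʂ/ → [ʐ] before /n/; /x/ → [ɣ] before /ŋ/. In each pair only voicing changes, matching the following consonant, while place and manner stay constant.
The rule targets /ʃ/ (voiceless postalveolar fricative), which sits before the trigger /m/ (voiced).
A voiced postalveolar fricative is [ʒ], so the surface segment is [ʒ].

[ɳiʒmɪ]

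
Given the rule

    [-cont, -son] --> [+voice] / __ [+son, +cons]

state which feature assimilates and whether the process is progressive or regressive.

regressive voicing assimilation

The target ([-cont, -son], stops) acquires [+voice] next to a sonorant consonant ([+son, +cons]) — it takes on the voicing of its neighbour, so the feature that spreads is voicing.
Since the environment is written after the underscore, the trigger follows the target; the direction is regressive.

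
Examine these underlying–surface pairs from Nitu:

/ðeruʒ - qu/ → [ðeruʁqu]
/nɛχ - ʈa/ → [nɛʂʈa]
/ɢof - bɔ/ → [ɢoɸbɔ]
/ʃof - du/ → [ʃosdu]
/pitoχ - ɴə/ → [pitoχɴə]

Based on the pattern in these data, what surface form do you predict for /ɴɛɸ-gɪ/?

[ɴɛxgɪ]

The data show regressive place assimilation: /ʒ/ → [ʁ] before /q/; /χ/ → [ʂ] before /ʈ/; /f/ → [ɸ] before /b/; /f/ → [s] before /d/. In each pair only place changes, matching the following consonant, while manner and voice stay constant.
No alternation appears in [pitoχɴə]: there the adjacent consonants already agree in place (/χ/ and /ɴ/ are both uvular), so this form is consistent with the same rule.
/ɸ/ is a voiceless bilabial fricative. The following trigger /g/ is velar, so /ɸ/ must become velar as well.
A voiceless velar fricative is [x], so the surface segment is [x].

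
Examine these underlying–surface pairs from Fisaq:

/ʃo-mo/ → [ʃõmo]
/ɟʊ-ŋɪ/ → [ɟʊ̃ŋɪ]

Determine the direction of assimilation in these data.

The vowel /o/ surfaces as nasalised [õ] next to the following nasal /m/ — it has acquired the [+nasal] feature of its neighbour.
The other form shows the same pattern: /ʊ/ → [ʊ̃] before /ŋ/ — each time a vowel is nasalised next to a following nasal.
Because the conditioning nasal is to the right of the vowel that changes, the process is regressive (anticipatory).

regressive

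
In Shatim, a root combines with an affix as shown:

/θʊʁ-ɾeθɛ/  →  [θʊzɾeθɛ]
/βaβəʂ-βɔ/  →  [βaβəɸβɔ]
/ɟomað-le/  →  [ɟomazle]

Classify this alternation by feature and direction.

regressive place assimilation

Underlying /ʁ/ is realised as [z] next to /ɾ/; /ɾ/ itself does not change.
The change uvular → alveolar matches the place of the following /ɾ/, identifying this as place assimilation.
Manner and voice are unchanged, so the assimilation is partial, not total.
Checking the remaining alternations: /ʂ/ → [ɸ] before /β/ (retroflex → bilabial, matching bilabial); /ð/ → [z] before /l/ (dental → alveolar, matching alveolar) — only place changes, and always toward the following segment.
Since the segment that changes precedes the conditioning segment, the assimilation is regressive.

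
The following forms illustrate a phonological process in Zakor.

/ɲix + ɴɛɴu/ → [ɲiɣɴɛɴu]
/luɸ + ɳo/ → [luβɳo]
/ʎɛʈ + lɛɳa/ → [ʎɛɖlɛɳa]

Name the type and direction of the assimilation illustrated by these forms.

Comparing underlying and surface forms, /x/ → [ɣ] is the alternation; the neighbouring /ɴ/ is constant.
The change voiceless → voiced matches the voicing of the following /ɴ/, identifying this as voicing assimilation.
Place and manner are unchanged, so the assimilation is partial, not total.
The other alternating forms pattern the same way: /ɸ/ → [β] before /ɳ/ (voiceless → voiced, matching voiced); /ʈ/ → [ɖ] before /l/ (voiceless → voiced, matching voiced) — only voicing changes, and always toward the following segment.
The trigger is the following segment, so the direction is regressive (anticipatory).

regressive voicing assimilation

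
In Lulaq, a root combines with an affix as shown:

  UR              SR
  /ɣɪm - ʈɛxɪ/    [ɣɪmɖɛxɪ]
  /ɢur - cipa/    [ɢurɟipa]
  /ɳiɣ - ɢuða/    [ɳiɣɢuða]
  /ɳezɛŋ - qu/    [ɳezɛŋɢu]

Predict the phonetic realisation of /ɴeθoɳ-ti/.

The data show progressive voicing assimilation: /ʈ/ → [ɖ] after /m/; /c/ → [ɟ] after /r/; /q/ → [ɢ] after /ŋ/. In each pair only voicing changes, matching the preceding consonant, while place and manner stay constant.
Nothing changes in [ɳiɣɢuða]: there the adjacent consonants already agree in voicing (/ɢ/ and /ɣ/ are both voiced), so this form is consistent with the same rule.
The rule targets /t/ (voiceless alveolar stop), which sits after the trigger /ɳ/ (voiced).
The voiced alveolar stop is [d], so /t/ → [d].

[ɴeθoɳdi]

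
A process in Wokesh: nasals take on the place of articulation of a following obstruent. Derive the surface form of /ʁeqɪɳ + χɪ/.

[ʁeqɪɴχɪ]

The rule targets /ɳ/ (voiced retroflex nasal), which sits before the trigger /χ/ (uvular).
Changing only its place to uvular gives [ɴ] — the voiced uvular nasal.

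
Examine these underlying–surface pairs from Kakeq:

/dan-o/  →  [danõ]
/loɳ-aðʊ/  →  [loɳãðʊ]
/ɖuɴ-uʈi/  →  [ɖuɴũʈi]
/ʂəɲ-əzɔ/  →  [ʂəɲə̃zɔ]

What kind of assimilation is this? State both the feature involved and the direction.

progressive nasality assimilation (vowel nasalisation)

The vowel /o/ surfaces as nasalised [õ] next to the preceding nasal /n/ — it has acquired the [+nasal] feature of its neighbour.
The other forms show the same pattern: /a/ → [ã] after /ɳ/; /u/ → [ũ] after /ɴ/; /ə/ → [ə̃] after /ɲ/ — each time a vowel is nasalised next to a preceding nasal.
Because the conditioning nasal is to the left of the vowel that changes, the process is progressive (perseverative).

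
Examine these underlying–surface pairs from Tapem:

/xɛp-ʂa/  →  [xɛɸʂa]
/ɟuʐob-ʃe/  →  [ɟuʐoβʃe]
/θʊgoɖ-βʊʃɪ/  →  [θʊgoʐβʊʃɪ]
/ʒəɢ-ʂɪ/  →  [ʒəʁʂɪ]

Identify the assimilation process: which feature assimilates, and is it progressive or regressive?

Underlying /p/ is realised as [ɸ] next to /ʂ/; /ʂ/ itself does not change.
The change stop → fricative matches the manner of the following /ʂ/, identifying this as manner assimilation.
Place and voice are unchanged, so the assimilation is partial, not total.
The same holds elsewhere in the data: /b/ → [β] before /ʃ/ (stop → fricative, matching a fricative); /ɖ/ → [ʐ] before /β/ (stop → fricative, matching a fricative); /ɢ/ → [ʁ] before /ʂ/ (stop → fricative, matching a fricative) — only manner changes, and always toward the following segment.
The trigger is the following segment, so the direction is regressive (anticipatory).

regressive manner assimilation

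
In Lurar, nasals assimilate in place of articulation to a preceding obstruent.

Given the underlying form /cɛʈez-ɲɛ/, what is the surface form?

[cɛʈeznɛ]

The rule targets /ɲ/ (voiced palatal nasal), which sits after the trigger /z/ (alveolar).
The voiced alveolar nasal is [n], so /ɲ/ → [n].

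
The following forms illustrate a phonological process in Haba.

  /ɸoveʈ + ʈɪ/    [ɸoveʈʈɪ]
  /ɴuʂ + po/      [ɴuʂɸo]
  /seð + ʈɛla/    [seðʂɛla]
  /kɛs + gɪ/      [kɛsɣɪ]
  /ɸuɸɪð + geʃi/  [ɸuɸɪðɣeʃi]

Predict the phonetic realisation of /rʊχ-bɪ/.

The data show progressive manner assimilation: /p/ → [ɸ] after /ʂ/; /ʈ/ → [ʂ] after /ð/; /g/ → [ɣ] after /s/; /g/ → [ɣ] after /ð/. In each pair only manner changes, matching the preceding consonant, while place and voice stay constant.
No alternation appears in [ɸoveʈʈɪ]: there the adjacent consonants already agree in manner (/ʈ/ and /ʈ/ are both stops), so this form is consistent with the same rule.
/b/ is a voiced bilabial stop. The preceding trigger /χ/ is a fricative, so /b/ must become a fricative as well.
Changing only its manner to fricative gives [β] — the voiced bilabial fricative.

[rʊχβɪ]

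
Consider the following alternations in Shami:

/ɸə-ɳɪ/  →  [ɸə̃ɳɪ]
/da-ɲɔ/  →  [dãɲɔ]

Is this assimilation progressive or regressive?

regressive

The vowel /ə/ surfaces as nasalised [ə̃] next to the following nasal /ɳ/ — it has acquired the [+nasal] feature of its neighbour.
The other form shows the same pattern: /a/ → [ã] before /ɲ/ — each time a vowel is nasalised next to a following nasal.
Because the conditioning nasal is to the right of the vowel that changes, the process is regressive (anticipatory).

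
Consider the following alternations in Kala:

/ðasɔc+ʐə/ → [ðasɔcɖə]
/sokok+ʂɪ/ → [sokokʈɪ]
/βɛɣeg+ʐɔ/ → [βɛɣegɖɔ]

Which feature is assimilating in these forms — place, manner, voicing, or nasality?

manner

Comparing underlying and surface forms, /ʐ/ → [ɖ] is the alternation; the neighbouring /c/ is constant.
/ʐ/ is a fricative while /c/ is a stop; the output [ɖ] is a stop, matching the trigger — so the feature that spreads is manner.
The other alternating forms pattern the same way: /ʂ/ → [ʈ] after /k/ (fricative → stop, matching a stop); /ʐ/ → [ɖ] after /g/ (fricative → stop, matching a stop) — only manner changes, and always toward the preceding segment.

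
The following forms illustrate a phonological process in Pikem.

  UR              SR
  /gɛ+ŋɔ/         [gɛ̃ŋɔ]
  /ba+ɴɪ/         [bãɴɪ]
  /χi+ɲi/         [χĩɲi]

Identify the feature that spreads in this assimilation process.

nasality

The vowel /ɛ/ surfaces as nasalised [ɛ̃] next to the following nasal /ŋ/ — it has acquired the [+nasal] feature of its neighbour.
The other forms show the same pattern: /a/ → [ã] before /ɴ/; /i/ → [ĩ] before /ɲ/ — each time a vowel is nasalised next to a following nasal.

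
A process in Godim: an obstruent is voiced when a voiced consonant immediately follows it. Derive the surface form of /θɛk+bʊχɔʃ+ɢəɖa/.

/k/ is a voiceless velar stop. The following trigger /b/ is voiced, so /k/ must become voiced as well.
The voiced velar stop is [g], so /k/ → [g].
The same rule applies at the second boundary: /ʃ/ → [ʒ] next to /ɢ/.

[θɛgbʊχɔʒɢəɖa]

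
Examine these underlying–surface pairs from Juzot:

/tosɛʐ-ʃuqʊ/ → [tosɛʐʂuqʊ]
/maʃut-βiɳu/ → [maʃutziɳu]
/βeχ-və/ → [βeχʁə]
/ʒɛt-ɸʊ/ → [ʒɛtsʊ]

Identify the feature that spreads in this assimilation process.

Underlying /ʃ/ is realised as [ʂ] next to /ʐ/; /ʐ/ itself does not change.
/ʃ/ is postalveolar while /ʐ/ is retroflex; the output [ʂ] is retroflex, matching the trigger — so the feature that spreads is place.
The same holds elsewhere in the data: /β/ → [z] after /t/ (bilabial → alveolar, matching alveolar); /v/ → [ʁ] after /χ/ (labiodental → uvular, matching uvular); /ɸ/ → [s] after /t/ (bilabial → alveolar, matching alveolar) — only place changes, and always toward the preceding segment.

place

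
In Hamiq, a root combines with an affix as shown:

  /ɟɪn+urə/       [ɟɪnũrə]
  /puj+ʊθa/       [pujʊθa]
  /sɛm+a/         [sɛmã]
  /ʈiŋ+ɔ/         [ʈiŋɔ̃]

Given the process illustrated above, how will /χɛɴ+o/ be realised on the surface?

[χɛɴõ]

The data show progressive nasality assimilation (vowel nasalisation): /u/ → [ũ] after /n/; /a/ → [ã] after /m/; /ɔ/ → [ɔ̃] after /ŋ/ — a vowel is nasalised by an immediately preceding nasal consonant.
No change occurs in [pujʊθa] because the vowel at the boundary is adjacent to an oral consonant, not a nasal (/ʊ/ next to /j/).
/o/ sits next to the nasal /ɴ/ and is therefore nasalised to [õ].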